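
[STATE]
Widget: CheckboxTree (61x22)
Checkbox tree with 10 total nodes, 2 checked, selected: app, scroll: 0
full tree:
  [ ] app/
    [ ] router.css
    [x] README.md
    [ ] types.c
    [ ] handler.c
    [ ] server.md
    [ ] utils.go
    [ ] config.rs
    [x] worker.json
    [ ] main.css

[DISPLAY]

>[-] app/                                                    
   [ ] router.css                                            
   [x] README.md                                             
   [ ] types.c                                               
   [ ] handler.c                                             
   [ ] server.md                                             
   [ ] utils.go                                              
   [ ] config.rs                                             
   [x] worker.json                                           
   [ ] main.css                                              
                                                             
                                                             
                                                             
                                                             
                                                             
                                                             
                                                             
                                                             
                                                             
                                                             
                                                             
                                                             


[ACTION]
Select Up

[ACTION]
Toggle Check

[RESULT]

>[x] app/                                                    
   [x] router.css                                            
   [x] README.md                                             
   [x] types.c                                               
   [x] handler.c                                             
   [x] server.md                                             
   [x] utils.go                                              
   [x] config.rs                                             
   [x] worker.json                                           
   [x] main.css                                              
                                                             
                                                             
                                                             
                                                             
                                                             
                                                             
                                                             
                                                             
                                                             
                                                             
                                                             
                                                             


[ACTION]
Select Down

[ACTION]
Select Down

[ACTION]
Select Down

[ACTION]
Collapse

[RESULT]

 [x] app/                                                    
   [x] router.css                                            
   [x] README.md                                             
>  [x] types.c                                               
   [x] handler.c                                             
   [x] server.md                                             
   [x] utils.go                                              
   [x] config.rs                                             
   [x] worker.json                                           
   [x] main.css                                              
                                                             
                                                             
                                                             
                                                             
                                                             
                                                             
                                                             
                                                             
                                                             
                                                             
                                                             
                                                             


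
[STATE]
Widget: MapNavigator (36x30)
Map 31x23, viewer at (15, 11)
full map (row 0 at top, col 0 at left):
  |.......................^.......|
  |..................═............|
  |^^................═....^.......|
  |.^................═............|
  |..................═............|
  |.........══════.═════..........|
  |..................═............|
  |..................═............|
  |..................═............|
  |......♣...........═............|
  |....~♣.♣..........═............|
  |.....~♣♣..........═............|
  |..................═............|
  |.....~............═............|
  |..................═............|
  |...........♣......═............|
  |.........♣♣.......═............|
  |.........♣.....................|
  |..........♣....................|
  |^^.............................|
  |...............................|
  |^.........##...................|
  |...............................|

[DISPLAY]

                                    
                                    
                                    
                                    
   .......................^.......  
   ..................═............  
   ^^................═....^.......  
   .^................═............  
   ..................═............  
   .........══════.═════..........  
   ..................═............  
   ..................═............  
   ..................═............  
   ......♣...........═............  
   ....~♣.♣..........═............  
   .....~♣♣.......@..═............  
   ..................═............  
   .....~............═............  
   ..................═............  
   ...........♣......═............  
   .........♣♣.......═............  
   .........♣.....................  
   ..........♣....................  
   ^^.............................  
   ...............................  
   ^.........##...................  
   ...............................  
                                    
                                    
                                    


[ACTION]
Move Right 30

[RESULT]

                                    
                                    
                                    
                                    
...........^.......                 
......═............                 
......═....^.......                 
......═............                 
......═............                 
═══.═════..........                 
......═............                 
......═............                 
......═............                 
......═............                 
......═............                 
......═...........@                 
......═............                 
......═............                 
......═............                 
......═............                 
......═............                 
...................                 
...................                 
...................                 
...................                 
...................                 
...................                 
                                    
                                    
                                    


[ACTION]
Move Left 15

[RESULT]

                                    
                                    
                                    
                                    
   .......................^.......  
   ..................═............  
   ^^................═....^.......  
   .^................═............  
   ..................═............  
   .........══════.═════..........  
   ..................═............  
   ..................═............  
   ..................═............  
   ......♣...........═............  
   ....~♣.♣..........═............  
   .....~♣♣.......@..═............  
   ..................═............  
   .....~............═............  
   ..................═............  
   ...........♣......═............  
   .........♣♣.......═............  
   .........♣.....................  
   ..........♣....................  
   ^^.............................  
   ...............................  
   ^.........##...................  
   ...............................  
                                    
                                    
                                    


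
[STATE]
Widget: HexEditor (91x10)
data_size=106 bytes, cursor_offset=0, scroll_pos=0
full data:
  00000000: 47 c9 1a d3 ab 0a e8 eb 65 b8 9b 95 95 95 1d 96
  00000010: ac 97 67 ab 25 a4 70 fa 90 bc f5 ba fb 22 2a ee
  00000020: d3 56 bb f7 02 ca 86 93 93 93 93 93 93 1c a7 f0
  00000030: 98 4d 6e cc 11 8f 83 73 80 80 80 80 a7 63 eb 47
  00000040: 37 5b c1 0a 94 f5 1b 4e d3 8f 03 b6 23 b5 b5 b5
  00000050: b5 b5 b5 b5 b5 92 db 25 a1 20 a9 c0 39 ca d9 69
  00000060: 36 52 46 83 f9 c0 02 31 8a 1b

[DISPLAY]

00000000  47 c9 1a d3 ab 0a e8 eb  65 b8 9b 95 95 95 1d 96  |G.......e.......|             
00000010  ac 97 67 ab 25 a4 70 fa  90 bc f5 ba fb 22 2a ee  |..g.%.p......"*.|             
00000020  d3 56 bb f7 02 ca 86 93  93 93 93 93 93 1c a7 f0  |.V..............|             
00000030  98 4d 6e cc 11 8f 83 73  80 80 80 80 a7 63 eb 47  |.Mn....s.....c.G|             
00000040  37 5b c1 0a 94 f5 1b 4e  d3 8f 03 b6 23 b5 b5 b5  |7[.....N....#...|             
00000050  b5 b5 b5 b5 b5 92 db 25  a1 20 a9 c0 39 ca d9 69  |.......%. ..9..i|             
00000060  36 52 46 83 f9 c0 02 31  8a 1b                    |6RF....1..      |             
                                                                                           
                                                                                           
                                                                                           


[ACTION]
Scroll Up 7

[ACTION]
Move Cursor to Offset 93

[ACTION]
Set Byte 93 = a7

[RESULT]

00000000  47 c9 1a d3 ab 0a e8 eb  65 b8 9b 95 95 95 1d 96  |G.......e.......|             
00000010  ac 97 67 ab 25 a4 70 fa  90 bc f5 ba fb 22 2a ee  |..g.%.p......"*.|             
00000020  d3 56 bb f7 02 ca 86 93  93 93 93 93 93 1c a7 f0  |.V..............|             
00000030  98 4d 6e cc 11 8f 83 73  80 80 80 80 a7 63 eb 47  |.Mn....s.....c.G|             
00000040  37 5b c1 0a 94 f5 1b 4e  d3 8f 03 b6 23 b5 b5 b5  |7[.....N....#...|             
00000050  b5 b5 b5 b5 b5 92 db 25  a1 20 a9 c0 39 A7 d9 69  |.......%. ..9..i|             
00000060  36 52 46 83 f9 c0 02 31  8a 1b                    |6RF....1..      |             
                                                                                           
                                                                                           
                                                                                           


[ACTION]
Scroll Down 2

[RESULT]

00000020  d3 56 bb f7 02 ca 86 93  93 93 93 93 93 1c a7 f0  |.V..............|             
00000030  98 4d 6e cc 11 8f 83 73  80 80 80 80 a7 63 eb 47  |.Mn....s.....c.G|             
00000040  37 5b c1 0a 94 f5 1b 4e  d3 8f 03 b6 23 b5 b5 b5  |7[.....N....#...|             
00000050  b5 b5 b5 b5 b5 92 db 25  a1 20 a9 c0 39 A7 d9 69  |.......%. ..9..i|             
00000060  36 52 46 83 f9 c0 02 31  8a 1b                    |6RF....1..      |             
                                                                                           
                                                                                           
                                                                                           
                                                                                           
                                                                                           


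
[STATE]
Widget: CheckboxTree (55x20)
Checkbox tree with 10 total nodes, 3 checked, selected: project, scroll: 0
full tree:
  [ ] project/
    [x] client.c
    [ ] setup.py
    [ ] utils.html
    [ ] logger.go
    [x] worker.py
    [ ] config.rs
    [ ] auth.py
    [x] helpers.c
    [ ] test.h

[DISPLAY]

>[-] project/                                          
   [x] client.c                                        
   [ ] setup.py                                        
   [ ] utils.html                                      
   [ ] logger.go                                       
   [x] worker.py                                       
   [ ] config.rs                                       
   [ ] auth.py                                         
   [x] helpers.c                                       
   [ ] test.h                                          
                                                       
                                                       
                                                       
                                                       
                                                       
                                                       
                                                       
                                                       
                                                       
                                                       


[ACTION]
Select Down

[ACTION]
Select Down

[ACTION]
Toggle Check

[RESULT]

 [-] project/                                          
   [x] client.c                                        
>  [x] setup.py                                        
   [ ] utils.html                                      
   [ ] logger.go                                       
   [x] worker.py                                       
   [ ] config.rs                                       
   [ ] auth.py                                         
   [x] helpers.c                                       
   [ ] test.h                                          
                                                       
                                                       
                                                       
                                                       
                                                       
                                                       
                                                       
                                                       
                                                       
                                                       


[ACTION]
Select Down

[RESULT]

 [-] project/                                          
   [x] client.c                                        
   [x] setup.py                                        
>  [ ] utils.html                                      
   [ ] logger.go                                       
   [x] worker.py                                       
   [ ] config.rs                                       
   [ ] auth.py                                         
   [x] helpers.c                                       
   [ ] test.h                                          
                                                       
                                                       
                                                       
                                                       
                                                       
                                                       
                                                       
                                                       
                                                       
                                                       


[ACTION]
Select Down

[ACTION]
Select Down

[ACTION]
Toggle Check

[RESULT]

 [-] project/                                          
   [x] client.c                                        
   [x] setup.py                                        
   [ ] utils.html                                      
   [ ] logger.go                                       
>  [ ] worker.py                                       
   [ ] config.rs                                       
   [ ] auth.py                                         
   [x] helpers.c                                       
   [ ] test.h                                          
                                                       
                                                       
                                                       
                                                       
                                                       
                                                       
                                                       
                                                       
                                                       
                                                       


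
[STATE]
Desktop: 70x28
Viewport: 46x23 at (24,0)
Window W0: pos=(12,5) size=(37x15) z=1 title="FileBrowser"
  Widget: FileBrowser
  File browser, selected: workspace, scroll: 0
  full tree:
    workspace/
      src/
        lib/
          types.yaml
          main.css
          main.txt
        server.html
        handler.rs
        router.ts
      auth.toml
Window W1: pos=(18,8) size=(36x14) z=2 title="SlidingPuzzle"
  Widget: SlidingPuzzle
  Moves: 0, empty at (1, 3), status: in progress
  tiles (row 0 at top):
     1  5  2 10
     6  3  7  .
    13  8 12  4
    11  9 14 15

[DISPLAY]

                                              
                                              
                                              
                                              
                                              
━━━━━━━━━━━━━━━━━━━━━━━━┓                     
r                       ┃                     
────────────────────────┨                     
━━━━━━━━━━━━━━━━━━━━━━━━━━━━━┓                
ingPuzzle                    ┃                
─────────────────────────────┨                
┬────┬────┬────┐             ┃                
│  5 │  2 │ 10 │             ┃                
┼────┼────┼────┤             ┃                
│  3 │  7 │    │             ┃                
┼────┼────┼────┤             ┃                
│  8 │ 12 │  4 │             ┃                
┼────┼────┼────┤             ┃                
│  9 │ 14 │ 15 │             ┃                
┴────┴────┴────┘             ┃                
: 0                          ┃                
━━━━━━━━━━━━━━━━━━━━━━━━━━━━━┛                
                                              


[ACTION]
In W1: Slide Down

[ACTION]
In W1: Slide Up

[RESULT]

                                              
                                              
                                              
                                              
                                              
━━━━━━━━━━━━━━━━━━━━━━━━┓                     
r                       ┃                     
────────────────────────┨                     
━━━━━━━━━━━━━━━━━━━━━━━━━━━━━┓                
ingPuzzle                    ┃                
─────────────────────────────┨                
┬────┬────┬────┐             ┃                
│  5 │  2 │ 10 │             ┃                
┼────┼────┼────┤             ┃                
│  3 │  7 │    │             ┃                
┼────┼────┼────┤             ┃                
│  8 │ 12 │  4 │             ┃                
┼────┼────┼────┤             ┃                
│  9 │ 14 │ 15 │             ┃                
┴────┴────┴────┘             ┃                
: 2                          ┃                
━━━━━━━━━━━━━━━━━━━━━━━━━━━━━┛                
                                              


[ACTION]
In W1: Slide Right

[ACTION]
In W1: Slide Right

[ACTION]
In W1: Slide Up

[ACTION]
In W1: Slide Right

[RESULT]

                                              
                                              
                                              
                                              
                                              
━━━━━━━━━━━━━━━━━━━━━━━━┓                     
r                       ┃                     
────────────────────────┨                     
━━━━━━━━━━━━━━━━━━━━━━━━━━━━━┓                
ingPuzzle                    ┃                
─────────────────────────────┨                
┬────┬────┬────┐             ┃                
│  5 │  2 │ 10 │             ┃                
┼────┼────┼────┤             ┃                
│  8 │  3 │  7 │             ┃                
┼────┼────┼────┤             ┃                
│ 13 │ 12 │  4 │             ┃                
┼────┼────┼────┤             ┃                
│  9 │ 14 │ 15 │             ┃                
┴────┴────┴────┘             ┃                
: 6                          ┃                
━━━━━━━━━━━━━━━━━━━━━━━━━━━━━┛                
                                              


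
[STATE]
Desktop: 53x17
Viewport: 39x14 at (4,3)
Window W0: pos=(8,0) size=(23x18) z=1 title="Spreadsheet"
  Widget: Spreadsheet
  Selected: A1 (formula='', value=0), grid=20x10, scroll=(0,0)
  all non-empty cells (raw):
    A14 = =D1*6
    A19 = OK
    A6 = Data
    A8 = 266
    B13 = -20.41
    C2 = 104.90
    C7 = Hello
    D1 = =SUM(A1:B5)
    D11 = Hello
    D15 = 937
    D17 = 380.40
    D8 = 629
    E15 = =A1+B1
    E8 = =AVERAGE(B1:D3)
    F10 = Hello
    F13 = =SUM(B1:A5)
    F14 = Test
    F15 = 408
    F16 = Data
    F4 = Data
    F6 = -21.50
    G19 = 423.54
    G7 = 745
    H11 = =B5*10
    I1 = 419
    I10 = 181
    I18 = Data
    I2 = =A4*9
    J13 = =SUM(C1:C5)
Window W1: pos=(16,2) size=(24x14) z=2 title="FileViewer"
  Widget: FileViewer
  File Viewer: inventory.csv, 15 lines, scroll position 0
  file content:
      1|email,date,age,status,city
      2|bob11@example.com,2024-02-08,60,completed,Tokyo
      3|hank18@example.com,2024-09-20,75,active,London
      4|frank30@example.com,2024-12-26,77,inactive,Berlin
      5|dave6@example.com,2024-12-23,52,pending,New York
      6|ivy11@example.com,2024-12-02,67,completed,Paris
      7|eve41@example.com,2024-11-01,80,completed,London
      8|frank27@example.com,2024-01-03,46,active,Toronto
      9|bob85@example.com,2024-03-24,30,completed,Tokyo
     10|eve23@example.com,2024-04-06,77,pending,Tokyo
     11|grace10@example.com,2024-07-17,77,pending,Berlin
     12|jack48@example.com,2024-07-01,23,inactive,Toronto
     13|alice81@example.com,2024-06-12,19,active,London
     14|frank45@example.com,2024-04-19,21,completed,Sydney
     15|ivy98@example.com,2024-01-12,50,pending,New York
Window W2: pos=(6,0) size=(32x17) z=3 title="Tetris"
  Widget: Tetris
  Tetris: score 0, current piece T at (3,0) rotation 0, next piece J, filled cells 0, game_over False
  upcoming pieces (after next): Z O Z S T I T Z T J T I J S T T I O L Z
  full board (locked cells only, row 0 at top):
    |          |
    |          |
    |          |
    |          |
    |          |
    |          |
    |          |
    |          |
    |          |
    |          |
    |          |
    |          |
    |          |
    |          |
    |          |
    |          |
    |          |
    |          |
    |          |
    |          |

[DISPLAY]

  ┃          │Next:              ┃ ┃   
  ┃          │█                  ┃─┨   
  ┃          │███                ┃▲┃   
  ┃          │                   ┃█┃   
  ┃          │                   ┃░┃   
  ┃          │                   ┃░┃   
  ┃          │Score:             ┃░┃   
  ┃          │0                  ┃░┃   
  ┃          │                   ┃░┃   
  ┃          │                   ┃░┃   
  ┃          │                   ┃░┃   
  ┃          │                   ┃▼┃   
  ┃          │                   ┃━┛   
  ┗━━━━━━━━━━━━━━━━━━━━━━━━━━━━━━┛     


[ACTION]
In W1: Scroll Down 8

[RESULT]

  ┃          │Next:              ┃ ┃   
  ┃          │█                  ┃─┨   
  ┃          │███                ┃▲┃   
  ┃          │                   ┃░┃   
  ┃          │                   ┃░┃   
  ┃          │                   ┃░┃   
  ┃          │Score:             ┃░┃   
  ┃          │0                  ┃░┃   
  ┃          │                   ┃░┃   
  ┃          │                   ┃░┃   
  ┃          │                   ┃█┃   
  ┃          │                   ┃▼┃   
  ┃          │                   ┃━┛   
  ┗━━━━━━━━━━━━━━━━━━━━━━━━━━━━━━┛     


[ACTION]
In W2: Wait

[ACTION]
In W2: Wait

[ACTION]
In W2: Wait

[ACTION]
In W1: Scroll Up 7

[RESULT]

  ┃          │Next:              ┃ ┃   
  ┃          │█                  ┃─┨   
  ┃          │███                ┃▲┃   
  ┃          │                   ┃█┃   
  ┃          │                   ┃░┃   
  ┃          │                   ┃░┃   
  ┃          │Score:             ┃░┃   
  ┃          │0                  ┃░┃   
  ┃          │                   ┃░┃   
  ┃          │                   ┃░┃   
  ┃          │                   ┃░┃   
  ┃          │                   ┃▼┃   
  ┃          │                   ┃━┛   
  ┗━━━━━━━━━━━━━━━━━━━━━━━━━━━━━━┛     


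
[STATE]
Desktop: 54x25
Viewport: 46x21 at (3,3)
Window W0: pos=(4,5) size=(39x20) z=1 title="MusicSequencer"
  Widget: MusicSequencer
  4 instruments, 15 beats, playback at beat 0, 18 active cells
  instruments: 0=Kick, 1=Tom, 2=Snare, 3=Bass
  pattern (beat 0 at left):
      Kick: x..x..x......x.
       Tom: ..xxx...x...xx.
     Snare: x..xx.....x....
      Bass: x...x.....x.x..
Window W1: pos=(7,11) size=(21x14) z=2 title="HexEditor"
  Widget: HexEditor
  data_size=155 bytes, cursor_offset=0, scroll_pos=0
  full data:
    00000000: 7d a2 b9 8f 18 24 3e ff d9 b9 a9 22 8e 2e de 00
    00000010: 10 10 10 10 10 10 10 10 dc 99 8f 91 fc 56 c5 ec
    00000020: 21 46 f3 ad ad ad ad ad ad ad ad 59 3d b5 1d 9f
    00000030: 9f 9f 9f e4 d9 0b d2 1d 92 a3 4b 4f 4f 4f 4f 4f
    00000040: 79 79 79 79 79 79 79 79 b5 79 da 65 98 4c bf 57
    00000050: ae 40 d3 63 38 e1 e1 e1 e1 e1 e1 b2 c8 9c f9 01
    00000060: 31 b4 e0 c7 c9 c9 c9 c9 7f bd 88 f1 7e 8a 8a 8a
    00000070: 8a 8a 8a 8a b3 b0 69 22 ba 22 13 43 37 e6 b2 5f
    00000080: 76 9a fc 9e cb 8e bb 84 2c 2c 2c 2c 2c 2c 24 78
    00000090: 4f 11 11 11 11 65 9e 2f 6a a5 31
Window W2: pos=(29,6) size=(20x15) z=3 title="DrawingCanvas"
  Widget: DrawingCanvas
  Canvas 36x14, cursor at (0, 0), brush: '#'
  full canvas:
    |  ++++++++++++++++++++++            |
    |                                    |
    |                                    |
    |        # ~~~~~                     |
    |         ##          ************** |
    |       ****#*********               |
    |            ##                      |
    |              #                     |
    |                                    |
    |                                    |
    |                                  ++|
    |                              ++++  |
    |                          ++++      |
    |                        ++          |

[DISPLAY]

                                              
                                              
 ┏━━━━━━━━━━━━━━━━━━━━━━━━━━━━━━━━━━━━━┓      
 ┃ MusicSequencer         ┏━━━━━━━━━━━━━━━━━━┓
 ┠────────────────────────┃ DrawingCanvas    ┃
 ┃      ▼12345678901234   ┠──────────────────┨
 ┃  Kick█··█··█······█·   ┃+ ++++++++++++++++┃
 ┃   Tom··███···█···██·   ┃                  ┃
 ┃ S┏━━━━━━━━━━━━━━━━━━━┓ ┃                  ┃
 ┃  ┃ HexEditor         ┃ ┃        # ~~~~~   ┃
 ┃  ┠───────────────────┨ ┃         ##       ┃
 ┃  ┃00000000  7D a2 b9 ┃ ┃       ****#******┃
 ┃  ┃00000010  10 10 10 ┃ ┃            ##    ┃
 ┃  ┃00000020  21 46 f3 ┃ ┃              #   ┃
 ┃  ┃00000030  9f 9f 9f ┃ ┃                  ┃
 ┃  ┃00000040  79 79 79 ┃ ┃                  ┃
 ┃  ┃00000050  ae 40 d3 ┃ ┃                  ┃
 ┃  ┃00000060  31 b4 e0 ┃ ┗━━━━━━━━━━━━━━━━━━┛
 ┃  ┃00000070  8a 8a 8a ┃              ┃      
 ┃  ┃00000080  76 9a fc ┃              ┃      
 ┃  ┃00000090  4f 11 11 ┃              ┃      


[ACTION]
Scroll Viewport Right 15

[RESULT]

                                              
                                              
━━━━━━━━━━━━━━━━━━━━━━━━━━━━━━━━━━┓           
sicSequencer         ┏━━━━━━━━━━━━━━━━━━┓     
─────────────────────┃ DrawingCanvas    ┃     
   ▼12345678901234   ┠──────────────────┨     
ick█··█··█······█·   ┃+ ++++++++++++++++┃     
Tom··███···█···██·   ┃                  ┃     
━━━━━━━━━━━━━━━━━━━┓ ┃                  ┃     
 HexEditor         ┃ ┃        # ~~~~~   ┃     
───────────────────┨ ┃         ##       ┃     
00000000  7D a2 b9 ┃ ┃       ****#******┃     
00000010  10 10 10 ┃ ┃            ##    ┃     
00000020  21 46 f3 ┃ ┃              #   ┃     
00000030  9f 9f 9f ┃ ┃                  ┃     
00000040  79 79 79 ┃ ┃                  ┃     
00000050  ae 40 d3 ┃ ┃                  ┃     
00000060  31 b4 e0 ┃ ┗━━━━━━━━━━━━━━━━━━┛     
00000070  8a 8a 8a ┃              ┃           
00000080  76 9a fc ┃              ┃           
00000090  4f 11 11 ┃              ┃           


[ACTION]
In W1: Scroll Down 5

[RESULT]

                                              
                                              
━━━━━━━━━━━━━━━━━━━━━━━━━━━━━━━━━━┓           
sicSequencer         ┏━━━━━━━━━━━━━━━━━━┓     
─────────────────────┃ DrawingCanvas    ┃     
   ▼12345678901234   ┠──────────────────┨     
ick█··█··█······█·   ┃+ ++++++++++++++++┃     
Tom··███···█···██·   ┃                  ┃     
━━━━━━━━━━━━━━━━━━━┓ ┃                  ┃     
 HexEditor         ┃ ┃        # ~~~~~   ┃     
───────────────────┨ ┃         ##       ┃     
00000050  ae 40 d3 ┃ ┃       ****#******┃     
00000060  31 b4 e0 ┃ ┃            ##    ┃     
00000070  8a 8a 8a ┃ ┃              #   ┃     
00000080  76 9a fc ┃ ┃                  ┃     
00000090  4f 11 11 ┃ ┃                  ┃     
                   ┃ ┃                  ┃     
                   ┃ ┗━━━━━━━━━━━━━━━━━━┛     
                   ┃              ┃           
                   ┃              ┃           
                   ┃              ┃           


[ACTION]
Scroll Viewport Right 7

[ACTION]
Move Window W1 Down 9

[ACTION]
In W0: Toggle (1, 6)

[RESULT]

                                              
                                              
━━━━━━━━━━━━━━━━━━━━━━━━━━━━━━━━━━┓           
sicSequencer         ┏━━━━━━━━━━━━━━━━━━┓     
─────────────────────┃ DrawingCanvas    ┃     
   ▼12345678901234   ┠──────────────────┨     
ick█··█··█······█·   ┃+ ++++++++++++++++┃     
Tom··███·█·█···██·   ┃                  ┃     
━━━━━━━━━━━━━━━━━━━┓ ┃                  ┃     
 HexEditor         ┃ ┃        # ~~~~~   ┃     
───────────────────┨ ┃         ##       ┃     
00000050  ae 40 d3 ┃ ┃       ****#******┃     
00000060  31 b4 e0 ┃ ┃            ##    ┃     
00000070  8a 8a 8a ┃ ┃              #   ┃     
00000080  76 9a fc ┃ ┃                  ┃     
00000090  4f 11 11 ┃ ┃                  ┃     
                   ┃ ┃                  ┃     
                   ┃ ┗━━━━━━━━━━━━━━━━━━┛     
                   ┃              ┃           
                   ┃              ┃           
                   ┃              ┃           


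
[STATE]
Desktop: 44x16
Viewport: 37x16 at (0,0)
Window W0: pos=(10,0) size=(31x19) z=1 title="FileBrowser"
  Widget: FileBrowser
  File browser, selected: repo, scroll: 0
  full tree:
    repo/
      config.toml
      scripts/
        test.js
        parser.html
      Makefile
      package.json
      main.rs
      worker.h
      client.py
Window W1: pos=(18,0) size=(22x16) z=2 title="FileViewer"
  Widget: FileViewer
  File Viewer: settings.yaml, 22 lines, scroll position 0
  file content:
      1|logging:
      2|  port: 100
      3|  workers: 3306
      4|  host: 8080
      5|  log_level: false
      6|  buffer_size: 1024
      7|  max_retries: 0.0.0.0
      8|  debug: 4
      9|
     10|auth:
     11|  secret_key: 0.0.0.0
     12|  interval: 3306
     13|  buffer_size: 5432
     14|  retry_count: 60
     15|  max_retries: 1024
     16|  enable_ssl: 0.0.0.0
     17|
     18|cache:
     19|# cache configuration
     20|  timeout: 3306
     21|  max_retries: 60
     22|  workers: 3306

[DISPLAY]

          ┏━━━━━━━┏━━━━━━━━━━━━━━━━━━
          ┃ FileBr┃ FileViewer       
          ┠───────┠──────────────────
          ┃> [-] r┃logging:          
          ┃    con┃  port: 100       
          ┃    [+]┃  workers: 3306   
          ┃    Mak┃  host: 8080      
          ┃    pac┃  log_level: false
          ┃    mai┃  buffer_size: 102
          ┃    wor┃  max_retries: 0.0
          ┃    cli┃  debug: 4        
          ┃       ┃                  
          ┃       ┃auth:             
          ┃       ┃  secret_key: 0.0.
          ┃       ┃  interval: 3306  
          ┃       ┗━━━━━━━━━━━━━━━━━━


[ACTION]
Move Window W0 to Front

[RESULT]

          ┏━━━━━━━━━━━━━━━━━━━━━━━━━━
          ┃ FileBrowser              
          ┠──────────────────────────
          ┃> [-] repo/               
          ┃    config.toml           
          ┃    [+] scripts/          
          ┃    Makefile              
          ┃    package.json          
          ┃    main.rs               
          ┃    worker.h              
          ┃    client.py             
          ┃                          
          ┃                          
          ┃                          
          ┃                          
          ┃                          


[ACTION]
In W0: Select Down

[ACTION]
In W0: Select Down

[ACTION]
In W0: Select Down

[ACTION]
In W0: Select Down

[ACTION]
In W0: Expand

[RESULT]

          ┏━━━━━━━━━━━━━━━━━━━━━━━━━━
          ┃ FileBrowser              
          ┠──────────────────────────
          ┃  [-] repo/               
          ┃    config.toml           
          ┃    [+] scripts/          
          ┃    Makefile              
          ┃  > package.json          
          ┃    main.rs               
          ┃    worker.h              
          ┃    client.py             
          ┃                          
          ┃                          
          ┃                          
          ┃                          
          ┃                          


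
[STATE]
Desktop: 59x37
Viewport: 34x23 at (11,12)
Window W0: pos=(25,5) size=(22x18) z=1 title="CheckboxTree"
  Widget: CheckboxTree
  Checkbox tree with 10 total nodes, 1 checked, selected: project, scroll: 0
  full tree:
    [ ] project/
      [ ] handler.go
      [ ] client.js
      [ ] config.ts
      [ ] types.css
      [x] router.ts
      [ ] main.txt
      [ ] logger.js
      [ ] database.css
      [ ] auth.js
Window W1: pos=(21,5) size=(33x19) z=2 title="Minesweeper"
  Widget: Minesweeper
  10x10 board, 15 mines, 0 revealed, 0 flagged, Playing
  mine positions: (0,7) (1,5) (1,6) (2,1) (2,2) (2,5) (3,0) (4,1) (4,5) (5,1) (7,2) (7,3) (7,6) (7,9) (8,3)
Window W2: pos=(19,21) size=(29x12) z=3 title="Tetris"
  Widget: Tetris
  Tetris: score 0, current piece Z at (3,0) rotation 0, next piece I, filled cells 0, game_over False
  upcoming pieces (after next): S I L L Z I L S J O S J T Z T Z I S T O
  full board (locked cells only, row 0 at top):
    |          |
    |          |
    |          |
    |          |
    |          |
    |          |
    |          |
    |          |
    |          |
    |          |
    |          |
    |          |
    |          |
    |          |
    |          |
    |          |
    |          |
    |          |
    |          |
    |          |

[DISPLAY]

          ┃■■■■■■■■■■             
          ┃■■■■■■■■■■             
          ┃■■■■■■■■■■             
          ┃■■■■■■■■■■             
          ┃■■■■■■■■■■             
          ┃■■■■■■■■■■             
          ┃                       
          ┃                       
          ┃                       
        ┏━━━━━━━━━━━━━━━━━━━━━━━━━
        ┃ Tetris                  
        ┠─────────────────────────
        ┃          │Next:         
        ┃          │████          
        ┃          │              
        ┃          │              
        ┃          │              
        ┃          │              
        ┃          │Score:        
        ┃          │0             
        ┗━━━━━━━━━━━━━━━━━━━━━━━━━
                                  
                                  


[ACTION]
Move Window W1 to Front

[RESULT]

          ┃■■■■■■■■■■             
          ┃■■■■■■■■■■             
          ┃■■■■■■■■■■             
          ┃■■■■■■■■■■             
          ┃■■■■■■■■■■             
          ┃■■■■■■■■■■             
          ┃                       
          ┃                       
          ┃                       
        ┏━┃                       
        ┃ ┃                       
        ┠─┗━━━━━━━━━━━━━━━━━━━━━━━
        ┃          │Next:         
        ┃          │████          
        ┃          │              
        ┃          │              
        ┃          │              
        ┃          │              
        ┃          │Score:        
        ┃          │0             
        ┗━━━━━━━━━━━━━━━━━━━━━━━━━
                                  
                                  


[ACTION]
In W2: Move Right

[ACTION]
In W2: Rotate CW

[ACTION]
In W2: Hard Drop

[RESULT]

          ┃■■■■■■■■■■             
          ┃■■■■■■■■■■             
          ┃■■■■■■■■■■             
          ┃■■■■■■■■■■             
          ┃■■■■■■■■■■             
          ┃■■■■■■■■■■             
          ┃                       
          ┃                       
          ┃                       
        ┏━┃                       
        ┃ ┃                       
        ┠─┗━━━━━━━━━━━━━━━━━━━━━━━
        ┃          │Next:         
        ┃          │ ░░           
        ┃          │░░            
        ┃          │              
        ┃          │              
        ┃     ▓    │              
        ┃    ▓▓    │Score:        
        ┃    ▓     │0             
        ┗━━━━━━━━━━━━━━━━━━━━━━━━━
                                  
                                  


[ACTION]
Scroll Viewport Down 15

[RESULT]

          ┃■■■■■■■■■■             
          ┃■■■■■■■■■■             
          ┃■■■■■■■■■■             
          ┃■■■■■■■■■■             
          ┃                       
          ┃                       
          ┃                       
        ┏━┃                       
        ┃ ┃                       
        ┠─┗━━━━━━━━━━━━━━━━━━━━━━━
        ┃          │Next:         
        ┃          │ ░░           
        ┃          │░░            
        ┃          │              
        ┃          │              
        ┃     ▓    │              
        ┃    ▓▓    │Score:        
        ┃    ▓     │0             
        ┗━━━━━━━━━━━━━━━━━━━━━━━━━
                                  
                                  
                                  
                                  
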